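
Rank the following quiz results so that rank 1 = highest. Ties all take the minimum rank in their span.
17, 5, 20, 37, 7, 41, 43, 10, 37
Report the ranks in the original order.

6, 9, 5, 3, 8, 2, 1, 7, 3

Sorted (descending): 43, 41, 37, 37, 20, 17, 10, 7, 5
The 2 values of 37 occupy positions 3–4 → each gets rank 3.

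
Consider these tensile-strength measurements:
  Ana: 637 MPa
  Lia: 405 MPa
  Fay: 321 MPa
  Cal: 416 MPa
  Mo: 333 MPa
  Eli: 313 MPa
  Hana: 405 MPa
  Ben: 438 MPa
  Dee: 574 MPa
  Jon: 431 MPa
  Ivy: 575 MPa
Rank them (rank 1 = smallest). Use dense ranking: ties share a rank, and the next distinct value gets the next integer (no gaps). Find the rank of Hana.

Sorted (ascending): 313, 321, 333, 405, 405, 416, 431, 438, 574, 575, 637
The 2 values of 405 share dense rank 4.
Remaining distinct values take the next consecutive integers.
Hana has value 405 MPa → rank 4.

4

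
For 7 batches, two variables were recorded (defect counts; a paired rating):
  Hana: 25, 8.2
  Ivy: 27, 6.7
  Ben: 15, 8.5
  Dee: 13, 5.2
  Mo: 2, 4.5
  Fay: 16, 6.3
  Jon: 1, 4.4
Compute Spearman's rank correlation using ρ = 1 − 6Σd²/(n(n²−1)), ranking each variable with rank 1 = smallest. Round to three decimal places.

Ranks of variable 1: 6, 7, 4, 3, 2, 5, 1
Ranks of variable 2: 6, 5, 7, 3, 2, 4, 1
d = r₁ − r₂: 0, 2, -3, 0, 0, 1, 0
d²: 0, 4, 9, 0, 0, 1, 0; Σd² = 14
ρ = 1 − 6·14/(7·48) = 1 − 84/336 = 0.750

0.750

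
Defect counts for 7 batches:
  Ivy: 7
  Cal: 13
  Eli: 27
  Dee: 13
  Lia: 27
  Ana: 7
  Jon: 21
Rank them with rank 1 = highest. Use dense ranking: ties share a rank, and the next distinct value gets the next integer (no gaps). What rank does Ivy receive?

4

Sorted (descending): 27, 27, 21, 13, 13, 7, 7
The 2 values of 27 share dense rank 1.
The 2 values of 13 share dense rank 3.
The 2 values of 7 share dense rank 4.
Remaining distinct values take the next consecutive integers.
Ivy has value 7 → rank 4.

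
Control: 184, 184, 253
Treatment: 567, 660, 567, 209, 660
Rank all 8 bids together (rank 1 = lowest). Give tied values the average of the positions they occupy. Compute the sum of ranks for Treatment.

29

Sorted (ascending): 184, 184, 209, 253, 567, 567, 660, 660
The 2 values of 184 occupy positions 1–2 → average rank (1+2)/2 = 1.5.
The 2 values of 567 occupy positions 5–6 → average rank (5+6)/2 = 5.5.
The 2 values of 660 occupy positions 7–8 → average rank (7+8)/2 = 7.5.
Treatment values → pooled ranks: 567→5.5, 660→7.5, 567→5.5, 209→3, 660→7.5
Rank sum = 5.5 + 7.5 + 5.5 + 3 + 7.5 = 29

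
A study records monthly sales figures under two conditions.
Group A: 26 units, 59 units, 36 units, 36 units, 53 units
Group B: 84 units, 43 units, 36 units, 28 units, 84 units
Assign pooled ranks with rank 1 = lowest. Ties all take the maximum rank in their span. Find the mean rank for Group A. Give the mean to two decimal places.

Sorted (ascending): 26, 28, 36, 36, 36, 43, 53, 59, 84, 84
The 3 values of 36 occupy positions 3–5 → each gets rank 5.
The 2 values of 84 occupy positions 9–10 → each gets rank 10.
Group A values → pooled ranks: 26→1, 59→8, 36→5, 36→5, 53→7
Mean rank = (1 + 8 + 5 + 5 + 7) / 5 = 5.20

5.20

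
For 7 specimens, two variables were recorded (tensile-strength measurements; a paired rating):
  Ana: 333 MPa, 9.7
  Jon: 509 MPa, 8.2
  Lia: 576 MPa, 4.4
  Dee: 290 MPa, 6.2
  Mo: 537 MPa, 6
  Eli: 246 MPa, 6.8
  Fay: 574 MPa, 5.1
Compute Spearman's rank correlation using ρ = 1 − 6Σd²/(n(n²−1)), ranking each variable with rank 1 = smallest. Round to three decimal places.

-0.714

Ranks of variable 1: 3, 4, 7, 2, 5, 1, 6
Ranks of variable 2: 7, 6, 1, 4, 3, 5, 2
d = r₁ − r₂: -4, -2, 6, -2, 2, -4, 4
d²: 16, 4, 36, 4, 4, 16, 16; Σd² = 96
ρ = 1 − 6·96/(7·48) = 1 − 576/336 = -0.714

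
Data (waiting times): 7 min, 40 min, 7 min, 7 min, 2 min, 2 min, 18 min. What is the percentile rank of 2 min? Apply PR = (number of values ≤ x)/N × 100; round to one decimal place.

28.6

N = 7.
Strictly below 2: 0. Equal to 2: 2.
PR = 2/7 × 100 = 28.6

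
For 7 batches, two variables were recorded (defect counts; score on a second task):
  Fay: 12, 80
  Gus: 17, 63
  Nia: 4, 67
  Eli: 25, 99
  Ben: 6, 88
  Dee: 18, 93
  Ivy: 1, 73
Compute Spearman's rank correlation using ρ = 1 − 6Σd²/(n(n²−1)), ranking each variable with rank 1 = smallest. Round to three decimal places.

Ranks of variable 1: 4, 5, 2, 7, 3, 6, 1
Ranks of variable 2: 4, 1, 2, 7, 5, 6, 3
d = r₁ − r₂: 0, 4, 0, 0, -2, 0, -2
d²: 0, 16, 0, 0, 4, 0, 4; Σd² = 24
ρ = 1 − 6·24/(7·48) = 1 − 144/336 = 0.571

0.571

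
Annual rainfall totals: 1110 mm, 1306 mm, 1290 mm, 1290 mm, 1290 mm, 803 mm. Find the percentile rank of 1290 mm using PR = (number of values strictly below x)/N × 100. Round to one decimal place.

33.3

N = 6.
Strictly below 1290: 2. Equal to 1290: 3.
PR = 2/6 × 100 = 33.3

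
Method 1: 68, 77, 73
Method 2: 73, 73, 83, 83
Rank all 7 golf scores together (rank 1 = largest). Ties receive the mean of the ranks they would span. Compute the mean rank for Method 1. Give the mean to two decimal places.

Sorted (descending): 83, 83, 77, 73, 73, 73, 68
The 2 values of 83 occupy positions 1–2 → average rank (1+2)/2 = 1.5.
The 3 values of 73 occupy positions 4–6 → average rank 5.
Method 1 values → pooled ranks: 68→7, 77→3, 73→5
Mean rank = (7 + 3 + 5) / 3 = 5.00

5.00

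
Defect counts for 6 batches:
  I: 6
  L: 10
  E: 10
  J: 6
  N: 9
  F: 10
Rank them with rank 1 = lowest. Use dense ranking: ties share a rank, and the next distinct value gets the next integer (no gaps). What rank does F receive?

Sorted (ascending): 6, 6, 9, 10, 10, 10
The 2 values of 6 share dense rank 1.
The 3 values of 10 share dense rank 3.
Remaining distinct values take the next consecutive integers.
F has value 10 → rank 3.

3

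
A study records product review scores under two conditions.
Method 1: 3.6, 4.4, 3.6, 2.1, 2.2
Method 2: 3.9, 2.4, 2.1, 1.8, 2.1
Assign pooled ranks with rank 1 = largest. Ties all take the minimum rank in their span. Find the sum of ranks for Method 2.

Sorted (descending): 4.4, 3.9, 3.6, 3.6, 2.4, 2.2, 2.1, 2.1, 2.1, 1.8
The 2 values of 3.6 occupy positions 3–4 → each gets rank 3.
The 3 values of 2.1 occupy positions 7–9 → each gets rank 7.
Method 2 values → pooled ranks: 3.9→2, 2.4→5, 2.1→7, 1.8→10, 2.1→7
Rank sum = 2 + 5 + 7 + 10 + 7 = 31

31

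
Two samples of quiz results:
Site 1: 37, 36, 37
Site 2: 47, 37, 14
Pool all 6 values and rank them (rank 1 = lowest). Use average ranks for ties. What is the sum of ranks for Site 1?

10

Sorted (ascending): 14, 36, 37, 37, 37, 47
The 3 values of 37 occupy positions 3–5 → average rank 4.
Site 1 values → pooled ranks: 37→4, 36→2, 37→4
Rank sum = 4 + 2 + 4 = 10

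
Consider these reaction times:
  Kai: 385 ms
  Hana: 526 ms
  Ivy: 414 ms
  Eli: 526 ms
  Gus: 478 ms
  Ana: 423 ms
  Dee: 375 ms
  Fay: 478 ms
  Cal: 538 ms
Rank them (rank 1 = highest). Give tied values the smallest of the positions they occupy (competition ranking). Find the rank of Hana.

2

Sorted (descending): 538, 526, 526, 478, 478, 423, 414, 385, 375
The 2 values of 526 occupy positions 2–3 → each gets rank 2.
The 2 values of 478 occupy positions 4–5 → each gets rank 4.
Hana has value 526 ms → rank 2.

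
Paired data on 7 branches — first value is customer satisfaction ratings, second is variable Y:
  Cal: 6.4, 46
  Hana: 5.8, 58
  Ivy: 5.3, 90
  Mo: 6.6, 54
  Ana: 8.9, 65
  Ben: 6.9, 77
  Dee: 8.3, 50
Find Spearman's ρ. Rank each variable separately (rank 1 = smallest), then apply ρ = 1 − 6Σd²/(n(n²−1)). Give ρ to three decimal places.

-0.179

Ranks of variable 1: 3, 2, 1, 4, 7, 5, 6
Ranks of variable 2: 1, 4, 7, 3, 5, 6, 2
d = r₁ − r₂: 2, -2, -6, 1, 2, -1, 4
d²: 4, 4, 36, 1, 4, 1, 16; Σd² = 66
ρ = 1 − 6·66/(7·48) = 1 − 396/336 = -0.179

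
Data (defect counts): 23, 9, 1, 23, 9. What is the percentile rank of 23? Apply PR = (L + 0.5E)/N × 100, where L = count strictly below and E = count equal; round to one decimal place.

80.0

N = 5.
Strictly below 23: 3. Equal to 23: 2.
PR = (3 + 0.5·2)/5 × 100 = 80.0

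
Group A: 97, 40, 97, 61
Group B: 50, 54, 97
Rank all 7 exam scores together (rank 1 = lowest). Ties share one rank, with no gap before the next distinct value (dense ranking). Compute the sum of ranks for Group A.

Sorted (ascending): 40, 50, 54, 61, 97, 97, 97
The 3 values of 97 share dense rank 5.
Remaining distinct values take the next consecutive integers.
Group A values → pooled ranks: 97→5, 40→1, 97→5, 61→4
Rank sum = 5 + 1 + 5 + 4 = 15

15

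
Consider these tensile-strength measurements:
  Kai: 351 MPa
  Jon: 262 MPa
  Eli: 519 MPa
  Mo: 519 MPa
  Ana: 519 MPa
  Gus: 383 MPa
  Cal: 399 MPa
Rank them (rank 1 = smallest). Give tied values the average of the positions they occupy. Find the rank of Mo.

6

Sorted (ascending): 262, 351, 383, 399, 519, 519, 519
The 3 values of 519 occupy positions 5–7 → average rank 6.
Mo has value 519 MPa → rank 6.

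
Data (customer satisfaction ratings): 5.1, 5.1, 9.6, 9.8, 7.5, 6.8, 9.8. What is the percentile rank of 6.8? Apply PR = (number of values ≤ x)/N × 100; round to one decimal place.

N = 7.
Strictly below 6.8: 2. Equal to 6.8: 1.
PR = 3/7 × 100 = 42.9

42.9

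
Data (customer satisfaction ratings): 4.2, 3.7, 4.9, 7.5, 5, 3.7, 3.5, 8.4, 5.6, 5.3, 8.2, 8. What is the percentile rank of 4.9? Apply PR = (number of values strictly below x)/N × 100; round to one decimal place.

N = 12.
Strictly below 4.9: 4. Equal to 4.9: 1.
PR = 4/12 × 100 = 33.3

33.3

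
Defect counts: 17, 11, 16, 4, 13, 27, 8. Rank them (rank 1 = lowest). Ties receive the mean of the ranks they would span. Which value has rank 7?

Sorted (ascending): 4, 8, 11, 13, 16, 17, 27
No ties — each value takes its position as its rank.
Rank 7 → value 27.

27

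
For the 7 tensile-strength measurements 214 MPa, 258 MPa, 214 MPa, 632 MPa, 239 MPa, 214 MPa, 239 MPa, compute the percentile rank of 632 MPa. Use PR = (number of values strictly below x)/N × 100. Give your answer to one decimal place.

N = 7.
Strictly below 632: 6. Equal to 632: 1.
PR = 6/7 × 100 = 85.7

85.7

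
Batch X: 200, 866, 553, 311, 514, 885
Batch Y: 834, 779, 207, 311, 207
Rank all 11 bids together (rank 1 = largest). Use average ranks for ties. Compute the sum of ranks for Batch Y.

33.5

Sorted (descending): 885, 866, 834, 779, 553, 514, 311, 311, 207, 207, 200
The 2 values of 311 occupy positions 7–8 → average rank (7+8)/2 = 7.5.
The 2 values of 207 occupy positions 9–10 → average rank (9+10)/2 = 9.5.
Batch Y values → pooled ranks: 834→3, 779→4, 207→9.5, 311→7.5, 207→9.5
Rank sum = 3 + 4 + 9.5 + 7.5 + 9.5 = 33.5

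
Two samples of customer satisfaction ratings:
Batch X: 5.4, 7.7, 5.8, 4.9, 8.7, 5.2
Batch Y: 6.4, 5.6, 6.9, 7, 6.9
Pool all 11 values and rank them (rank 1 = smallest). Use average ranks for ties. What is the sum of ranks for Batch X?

32

Sorted (ascending): 4.9, 5.2, 5.4, 5.6, 5.8, 6.4, 6.9, 6.9, 7, 7.7, 8.7
The 2 values of 6.9 occupy positions 7–8 → average rank (7+8)/2 = 7.5.
Batch X values → pooled ranks: 5.4→3, 7.7→10, 5.8→5, 4.9→1, 8.7→11, 5.2→2
Rank sum = 3 + 10 + 5 + 1 + 11 + 2 = 32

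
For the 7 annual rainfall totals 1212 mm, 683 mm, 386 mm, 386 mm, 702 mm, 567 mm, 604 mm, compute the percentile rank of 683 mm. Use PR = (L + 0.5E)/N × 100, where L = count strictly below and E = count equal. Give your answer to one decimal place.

N = 7.
Strictly below 683: 4. Equal to 683: 1.
PR = (4 + 0.5·1)/7 × 100 = 64.3

64.3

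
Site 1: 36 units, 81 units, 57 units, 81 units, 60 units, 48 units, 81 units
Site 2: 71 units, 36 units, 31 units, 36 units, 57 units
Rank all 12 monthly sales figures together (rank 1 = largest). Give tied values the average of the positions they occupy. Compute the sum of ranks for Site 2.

42.5

Sorted (descending): 81, 81, 81, 71, 60, 57, 57, 48, 36, 36, 36, 31
The 3 values of 81 occupy positions 1–3 → average rank 2.
The 2 values of 57 occupy positions 6–7 → average rank (6+7)/2 = 6.5.
The 3 values of 36 occupy positions 9–11 → average rank 10.
Site 2 values → pooled ranks: 71→4, 36→10, 31→12, 36→10, 57→6.5
Rank sum = 4 + 10 + 12 + 10 + 6.5 = 42.5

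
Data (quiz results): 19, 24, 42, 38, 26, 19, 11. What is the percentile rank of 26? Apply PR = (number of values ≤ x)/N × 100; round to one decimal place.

71.4

N = 7.
Strictly below 26: 4. Equal to 26: 1.
PR = 5/7 × 100 = 71.4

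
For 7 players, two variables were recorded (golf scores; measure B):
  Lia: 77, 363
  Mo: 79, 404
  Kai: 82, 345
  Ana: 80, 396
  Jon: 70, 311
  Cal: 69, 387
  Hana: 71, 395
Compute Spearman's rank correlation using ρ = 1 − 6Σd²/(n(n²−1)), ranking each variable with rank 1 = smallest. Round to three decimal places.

Ranks of variable 1: 4, 5, 7, 6, 2, 1, 3
Ranks of variable 2: 3, 7, 2, 6, 1, 4, 5
d = r₁ − r₂: 1, -2, 5, 0, 1, -3, -2
d²: 1, 4, 25, 0, 1, 9, 4; Σd² = 44
ρ = 1 − 6·44/(7·48) = 1 − 264/336 = 0.214

0.214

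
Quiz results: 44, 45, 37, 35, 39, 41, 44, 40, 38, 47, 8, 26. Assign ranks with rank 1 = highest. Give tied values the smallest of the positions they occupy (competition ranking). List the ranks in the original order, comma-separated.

Sorted (descending): 47, 45, 44, 44, 41, 40, 39, 38, 37, 35, 26, 8
The 2 values of 44 occupy positions 3–4 → each gets rank 3.

3, 2, 9, 10, 7, 5, 3, 6, 8, 1, 12, 11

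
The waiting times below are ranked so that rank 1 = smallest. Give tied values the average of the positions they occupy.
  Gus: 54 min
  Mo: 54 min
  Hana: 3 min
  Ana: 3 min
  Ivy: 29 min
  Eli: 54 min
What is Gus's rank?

5

Sorted (ascending): 3, 3, 29, 54, 54, 54
The 2 values of 3 occupy positions 1–2 → average rank (1+2)/2 = 1.5.
The 3 values of 54 occupy positions 4–6 → average rank 5.
Gus has value 54 min → rank 5.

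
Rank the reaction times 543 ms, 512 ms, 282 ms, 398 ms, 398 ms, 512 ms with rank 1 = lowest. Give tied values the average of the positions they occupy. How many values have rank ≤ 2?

1

Sorted (ascending): 282, 398, 398, 512, 512, 543
The 2 values of 398 occupy positions 2–3 → average rank (2+3)/2 = 2.5.
The 2 values of 512 occupy positions 4–5 → average rank (4+5)/2 = 4.5.
Ranks ≤ 2: {1} → 1 value.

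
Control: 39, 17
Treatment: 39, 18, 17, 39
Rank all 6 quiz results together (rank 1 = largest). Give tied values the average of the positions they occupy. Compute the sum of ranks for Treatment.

13.5

Sorted (descending): 39, 39, 39, 18, 17, 17
The 3 values of 39 occupy positions 1–3 → average rank 2.
The 2 values of 17 occupy positions 5–6 → average rank (5+6)/2 = 5.5.
Treatment values → pooled ranks: 39→2, 18→4, 17→5.5, 39→2
Rank sum = 2 + 4 + 5.5 + 2 = 13.5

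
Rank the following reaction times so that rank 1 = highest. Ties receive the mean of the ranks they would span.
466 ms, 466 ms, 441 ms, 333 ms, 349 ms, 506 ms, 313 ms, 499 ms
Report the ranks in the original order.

3.5, 3.5, 5, 7, 6, 1, 8, 2

Sorted (descending): 506, 499, 466, 466, 441, 349, 333, 313
The 2 values of 466 occupy positions 3–4 → average rank (3+4)/2 = 3.5.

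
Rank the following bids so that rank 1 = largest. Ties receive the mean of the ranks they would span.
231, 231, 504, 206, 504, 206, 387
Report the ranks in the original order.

4.5, 4.5, 1.5, 6.5, 1.5, 6.5, 3

Sorted (descending): 504, 504, 387, 231, 231, 206, 206
The 2 values of 504 occupy positions 1–2 → average rank (1+2)/2 = 1.5.
The 2 values of 231 occupy positions 4–5 → average rank (4+5)/2 = 4.5.
The 2 values of 206 occupy positions 6–7 → average rank (6+7)/2 = 6.5.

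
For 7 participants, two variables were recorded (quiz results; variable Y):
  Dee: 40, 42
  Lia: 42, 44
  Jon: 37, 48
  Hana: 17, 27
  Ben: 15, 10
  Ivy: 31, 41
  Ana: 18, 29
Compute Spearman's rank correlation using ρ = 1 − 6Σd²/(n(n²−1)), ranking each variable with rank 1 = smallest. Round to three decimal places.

Ranks of variable 1: 6, 7, 5, 2, 1, 4, 3
Ranks of variable 2: 5, 6, 7, 2, 1, 4, 3
d = r₁ − r₂: 1, 1, -2, 0, 0, 0, 0
d²: 1, 1, 4, 0, 0, 0, 0; Σd² = 6
ρ = 1 − 6·6/(7·48) = 1 − 36/336 = 0.893

0.893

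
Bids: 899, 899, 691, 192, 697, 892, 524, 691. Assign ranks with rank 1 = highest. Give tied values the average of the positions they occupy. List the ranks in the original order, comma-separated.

Sorted (descending): 899, 899, 892, 697, 691, 691, 524, 192
The 2 values of 899 occupy positions 1–2 → average rank (1+2)/2 = 1.5.
The 2 values of 691 occupy positions 5–6 → average rank (5+6)/2 = 5.5.

1.5, 1.5, 5.5, 8, 4, 3, 7, 5.5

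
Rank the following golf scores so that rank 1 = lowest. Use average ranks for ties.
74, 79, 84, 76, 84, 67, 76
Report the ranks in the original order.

Sorted (ascending): 67, 74, 76, 76, 79, 84, 84
The 2 values of 76 occupy positions 3–4 → average rank (3+4)/2 = 3.5.
The 2 values of 84 occupy positions 6–7 → average rank (6+7)/2 = 6.5.

2, 5, 6.5, 3.5, 6.5, 1, 3.5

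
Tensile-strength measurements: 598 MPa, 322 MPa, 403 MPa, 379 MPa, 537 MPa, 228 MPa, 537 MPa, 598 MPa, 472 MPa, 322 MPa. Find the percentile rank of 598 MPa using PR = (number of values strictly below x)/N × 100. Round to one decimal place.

80.0

N = 10.
Strictly below 598: 8. Equal to 598: 2.
PR = 8/10 × 100 = 80.0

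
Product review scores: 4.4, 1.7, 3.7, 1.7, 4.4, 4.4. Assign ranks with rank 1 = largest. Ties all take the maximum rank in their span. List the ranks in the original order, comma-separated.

3, 6, 4, 6, 3, 3

Sorted (descending): 4.4, 4.4, 4.4, 3.7, 1.7, 1.7
The 3 values of 4.4 occupy positions 1–3 → each gets rank 3.
The 2 values of 1.7 occupy positions 5–6 → each gets rank 6.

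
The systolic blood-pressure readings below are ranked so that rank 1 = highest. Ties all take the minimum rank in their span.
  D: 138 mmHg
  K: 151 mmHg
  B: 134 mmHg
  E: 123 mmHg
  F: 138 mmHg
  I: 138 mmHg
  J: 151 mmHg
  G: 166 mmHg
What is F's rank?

4

Sorted (descending): 166, 151, 151, 138, 138, 138, 134, 123
The 2 values of 151 occupy positions 2–3 → each gets rank 2.
The 3 values of 138 occupy positions 4–6 → each gets rank 4.
F has value 138 mmHg → rank 4.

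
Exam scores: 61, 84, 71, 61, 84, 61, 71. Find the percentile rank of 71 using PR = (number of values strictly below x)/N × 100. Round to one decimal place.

42.9

N = 7.
Strictly below 71: 3. Equal to 71: 2.
PR = 3/7 × 100 = 42.9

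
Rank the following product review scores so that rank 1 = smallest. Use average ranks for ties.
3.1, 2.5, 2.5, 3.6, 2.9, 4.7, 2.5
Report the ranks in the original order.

Sorted (ascending): 2.5, 2.5, 2.5, 2.9, 3.1, 3.6, 4.7
The 3 values of 2.5 occupy positions 1–3 → average rank 2.

5, 2, 2, 6, 4, 7, 2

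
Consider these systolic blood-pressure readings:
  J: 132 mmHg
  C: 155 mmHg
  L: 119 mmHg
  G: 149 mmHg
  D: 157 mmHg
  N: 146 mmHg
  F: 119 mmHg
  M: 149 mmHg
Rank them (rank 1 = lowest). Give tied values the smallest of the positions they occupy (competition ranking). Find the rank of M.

5

Sorted (ascending): 119, 119, 132, 146, 149, 149, 155, 157
The 2 values of 119 occupy positions 1–2 → each gets rank 1.
The 2 values of 149 occupy positions 5–6 → each gets rank 5.
M has value 149 mmHg → rank 5.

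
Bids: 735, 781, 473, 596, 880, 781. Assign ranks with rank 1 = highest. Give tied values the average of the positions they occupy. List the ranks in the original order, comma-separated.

Sorted (descending): 880, 781, 781, 735, 596, 473
The 2 values of 781 occupy positions 2–3 → average rank (2+3)/2 = 2.5.

4, 2.5, 6, 5, 1, 2.5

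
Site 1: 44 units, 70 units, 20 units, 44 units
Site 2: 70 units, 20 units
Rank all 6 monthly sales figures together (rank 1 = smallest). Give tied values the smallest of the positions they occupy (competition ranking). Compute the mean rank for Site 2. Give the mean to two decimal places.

Sorted (ascending): 20, 20, 44, 44, 70, 70
The 2 values of 20 occupy positions 1–2 → each gets rank 1.
The 2 values of 44 occupy positions 3–4 → each gets rank 3.
The 2 values of 70 occupy positions 5–6 → each gets rank 5.
Site 2 values → pooled ranks: 70→5, 20→1
Mean rank = (5 + 1) / 2 = 3.00

3.00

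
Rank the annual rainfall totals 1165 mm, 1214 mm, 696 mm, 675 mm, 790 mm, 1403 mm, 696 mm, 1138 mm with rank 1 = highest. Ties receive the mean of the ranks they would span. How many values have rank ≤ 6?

Sorted (descending): 1403, 1214, 1165, 1138, 790, 696, 696, 675
The 2 values of 696 occupy positions 6–7 → average rank (6+7)/2 = 6.5.
Ranks ≤ 6: {1, 2, 3, 4, 5} → 5 values.

5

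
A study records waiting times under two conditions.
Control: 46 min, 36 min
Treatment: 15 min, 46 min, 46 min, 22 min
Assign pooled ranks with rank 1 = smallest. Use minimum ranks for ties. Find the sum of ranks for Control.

Sorted (ascending): 15, 22, 36, 46, 46, 46
The 3 values of 46 occupy positions 4–6 → each gets rank 4.
Control values → pooled ranks: 46→4, 36→3
Rank sum = 4 + 3 = 7

7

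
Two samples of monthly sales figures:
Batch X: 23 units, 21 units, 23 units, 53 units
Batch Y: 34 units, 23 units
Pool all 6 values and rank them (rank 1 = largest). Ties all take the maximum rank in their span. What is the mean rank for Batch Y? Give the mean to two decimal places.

Sorted (descending): 53, 34, 23, 23, 23, 21
The 3 values of 23 occupy positions 3–5 → each gets rank 5.
Batch Y values → pooled ranks: 34→2, 23→5
Mean rank = (2 + 5) / 2 = 3.50

3.50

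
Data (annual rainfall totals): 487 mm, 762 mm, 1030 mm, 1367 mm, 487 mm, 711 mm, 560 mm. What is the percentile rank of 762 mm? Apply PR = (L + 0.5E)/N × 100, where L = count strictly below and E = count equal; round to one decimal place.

64.3

N = 7.
Strictly below 762: 4. Equal to 762: 1.
PR = (4 + 0.5·1)/7 × 100 = 64.3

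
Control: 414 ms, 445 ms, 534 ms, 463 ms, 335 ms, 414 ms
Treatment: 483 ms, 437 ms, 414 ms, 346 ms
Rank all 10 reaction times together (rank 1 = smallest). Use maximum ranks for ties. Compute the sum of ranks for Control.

36

Sorted (ascending): 335, 346, 414, 414, 414, 437, 445, 463, 483, 534
The 3 values of 414 occupy positions 3–5 → each gets rank 5.
Control values → pooled ranks: 414→5, 445→7, 534→10, 463→8, 335→1, 414→5
Rank sum = 5 + 7 + 10 + 8 + 1 + 5 = 36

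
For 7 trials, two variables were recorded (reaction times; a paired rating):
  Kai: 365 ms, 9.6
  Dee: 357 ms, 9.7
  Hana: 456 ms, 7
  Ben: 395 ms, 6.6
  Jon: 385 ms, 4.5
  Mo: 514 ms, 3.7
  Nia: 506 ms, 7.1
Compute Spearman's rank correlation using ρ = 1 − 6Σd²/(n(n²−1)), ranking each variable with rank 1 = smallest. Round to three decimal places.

-0.643

Ranks of variable 1: 2, 1, 5, 4, 3, 7, 6
Ranks of variable 2: 6, 7, 4, 3, 2, 1, 5
d = r₁ − r₂: -4, -6, 1, 1, 1, 6, 1
d²: 16, 36, 1, 1, 1, 36, 1; Σd² = 92
ρ = 1 − 6·92/(7·48) = 1 − 552/336 = -0.643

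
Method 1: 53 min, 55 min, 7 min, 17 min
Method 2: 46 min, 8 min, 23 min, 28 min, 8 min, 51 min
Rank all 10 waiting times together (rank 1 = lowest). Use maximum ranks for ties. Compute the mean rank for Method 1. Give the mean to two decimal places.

6.00

Sorted (ascending): 7, 8, 8, 17, 23, 28, 46, 51, 53, 55
The 2 values of 8 occupy positions 2–3 → each gets rank 3.
Method 1 values → pooled ranks: 53→9, 55→10, 7→1, 17→4
Mean rank = (9 + 10 + 1 + 4) / 4 = 6.00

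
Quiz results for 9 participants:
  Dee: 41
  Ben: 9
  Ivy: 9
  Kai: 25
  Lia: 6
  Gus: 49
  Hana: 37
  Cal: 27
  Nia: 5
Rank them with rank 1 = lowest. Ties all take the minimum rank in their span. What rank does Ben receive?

Sorted (ascending): 5, 6, 9, 9, 25, 27, 37, 41, 49
The 2 values of 9 occupy positions 3–4 → each gets rank 3.
Ben has value 9 → rank 3.

3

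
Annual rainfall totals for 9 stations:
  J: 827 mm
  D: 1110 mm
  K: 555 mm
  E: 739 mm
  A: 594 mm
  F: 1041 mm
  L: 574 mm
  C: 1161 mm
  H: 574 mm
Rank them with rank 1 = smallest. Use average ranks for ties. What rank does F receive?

Sorted (ascending): 555, 574, 574, 594, 739, 827, 1041, 1110, 1161
The 2 values of 574 occupy positions 2–3 → average rank (2+3)/2 = 2.5.
F has value 1041 mm → rank 7.

7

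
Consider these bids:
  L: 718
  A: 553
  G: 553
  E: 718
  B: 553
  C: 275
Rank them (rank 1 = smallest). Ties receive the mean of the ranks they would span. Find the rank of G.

3

Sorted (ascending): 275, 553, 553, 553, 718, 718
The 3 values of 553 occupy positions 2–4 → average rank 3.
The 2 values of 718 occupy positions 5–6 → average rank (5+6)/2 = 5.5.
G has value 553 → rank 3.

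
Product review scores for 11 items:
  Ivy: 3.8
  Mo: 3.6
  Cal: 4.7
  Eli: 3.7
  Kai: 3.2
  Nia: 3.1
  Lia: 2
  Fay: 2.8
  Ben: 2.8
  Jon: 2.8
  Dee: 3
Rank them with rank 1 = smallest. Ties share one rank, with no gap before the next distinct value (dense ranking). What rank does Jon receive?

Sorted (ascending): 2, 2.8, 2.8, 2.8, 3, 3.1, 3.2, 3.6, 3.7, 3.8, 4.7
The 3 values of 2.8 share dense rank 2.
Remaining distinct values take the next consecutive integers.
Jon has value 2.8 → rank 2.

2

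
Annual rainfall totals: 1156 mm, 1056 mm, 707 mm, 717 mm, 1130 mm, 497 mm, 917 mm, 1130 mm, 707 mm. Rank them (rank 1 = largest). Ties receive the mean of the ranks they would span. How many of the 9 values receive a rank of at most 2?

Sorted (descending): 1156, 1130, 1130, 1056, 917, 717, 707, 707, 497
The 2 values of 1130 occupy positions 2–3 → average rank (2+3)/2 = 2.5.
The 2 values of 707 occupy positions 7–8 → average rank (7+8)/2 = 7.5.
Ranks ≤ 2: {1} → 1 value.

1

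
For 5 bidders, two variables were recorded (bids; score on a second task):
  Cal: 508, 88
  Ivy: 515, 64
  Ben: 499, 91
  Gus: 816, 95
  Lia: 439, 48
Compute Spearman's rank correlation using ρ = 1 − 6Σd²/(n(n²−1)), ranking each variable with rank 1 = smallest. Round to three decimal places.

Ranks of variable 1: 3, 4, 2, 5, 1
Ranks of variable 2: 3, 2, 4, 5, 1
d = r₁ − r₂: 0, 2, -2, 0, 0
d²: 0, 4, 4, 0, 0; Σd² = 8
ρ = 1 − 6·8/(5·24) = 1 − 48/120 = 0.600

0.600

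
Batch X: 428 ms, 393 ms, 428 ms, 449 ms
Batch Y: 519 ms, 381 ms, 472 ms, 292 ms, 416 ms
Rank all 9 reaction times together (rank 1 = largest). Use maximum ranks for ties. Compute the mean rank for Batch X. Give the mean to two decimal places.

5.00

Sorted (descending): 519, 472, 449, 428, 428, 416, 393, 381, 292
The 2 values of 428 occupy positions 4–5 → each gets rank 5.
Batch X values → pooled ranks: 428→5, 393→7, 428→5, 449→3
Mean rank = (5 + 7 + 5 + 3) / 4 = 5.00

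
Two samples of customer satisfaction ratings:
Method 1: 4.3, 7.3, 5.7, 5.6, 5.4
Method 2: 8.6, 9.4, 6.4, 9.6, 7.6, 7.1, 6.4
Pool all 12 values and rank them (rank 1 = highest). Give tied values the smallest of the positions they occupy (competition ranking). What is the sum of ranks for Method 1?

47

Sorted (descending): 9.6, 9.4, 8.6, 7.6, 7.3, 7.1, 6.4, 6.4, 5.7, 5.6, 5.4, 4.3
The 2 values of 6.4 occupy positions 7–8 → each gets rank 7.
Method 1 values → pooled ranks: 4.3→12, 7.3→5, 5.7→9, 5.6→10, 5.4→11
Rank sum = 12 + 5 + 9 + 10 + 11 = 47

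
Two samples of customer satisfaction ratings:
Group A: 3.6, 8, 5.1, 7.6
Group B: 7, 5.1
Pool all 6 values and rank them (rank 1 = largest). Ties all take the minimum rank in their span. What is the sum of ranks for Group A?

13

Sorted (descending): 8, 7.6, 7, 5.1, 5.1, 3.6
The 2 values of 5.1 occupy positions 4–5 → each gets rank 4.
Group A values → pooled ranks: 3.6→6, 8→1, 5.1→4, 7.6→2
Rank sum = 6 + 1 + 4 + 2 = 13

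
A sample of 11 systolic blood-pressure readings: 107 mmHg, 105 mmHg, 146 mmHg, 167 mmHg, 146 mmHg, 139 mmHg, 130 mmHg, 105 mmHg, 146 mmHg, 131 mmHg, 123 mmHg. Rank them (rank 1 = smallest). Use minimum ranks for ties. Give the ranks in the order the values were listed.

3, 1, 8, 11, 8, 7, 5, 1, 8, 6, 4

Sorted (ascending): 105, 105, 107, 123, 130, 131, 139, 146, 146, 146, 167
The 2 values of 105 occupy positions 1–2 → each gets rank 1.
The 3 values of 146 occupy positions 8–10 → each gets rank 8.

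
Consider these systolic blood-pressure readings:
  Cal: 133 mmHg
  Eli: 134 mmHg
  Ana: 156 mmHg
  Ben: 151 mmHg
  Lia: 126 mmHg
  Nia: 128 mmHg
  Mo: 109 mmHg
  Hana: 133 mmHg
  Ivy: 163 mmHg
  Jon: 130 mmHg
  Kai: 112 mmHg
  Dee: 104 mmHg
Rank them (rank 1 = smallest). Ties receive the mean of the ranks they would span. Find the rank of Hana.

7.5

Sorted (ascending): 104, 109, 112, 126, 128, 130, 133, 133, 134, 151, 156, 163
The 2 values of 133 occupy positions 7–8 → average rank (7+8)/2 = 7.5.
Hana has value 133 mmHg → rank 7.5.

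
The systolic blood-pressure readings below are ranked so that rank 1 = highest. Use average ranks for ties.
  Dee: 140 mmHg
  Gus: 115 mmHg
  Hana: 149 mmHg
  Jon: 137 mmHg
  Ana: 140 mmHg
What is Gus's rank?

5

Sorted (descending): 149, 140, 140, 137, 115
The 2 values of 140 occupy positions 2–3 → average rank (2+3)/2 = 2.5.
Gus has value 115 mmHg → rank 5.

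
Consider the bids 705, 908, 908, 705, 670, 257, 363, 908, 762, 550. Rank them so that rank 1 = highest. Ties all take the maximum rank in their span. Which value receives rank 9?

Sorted (descending): 908, 908, 908, 762, 705, 705, 670, 550, 363, 257
The 3 values of 908 occupy positions 1–3 → each gets rank 3.
The 2 values of 705 occupy positions 5–6 → each gets rank 6.
Rank 9 → value 363.

363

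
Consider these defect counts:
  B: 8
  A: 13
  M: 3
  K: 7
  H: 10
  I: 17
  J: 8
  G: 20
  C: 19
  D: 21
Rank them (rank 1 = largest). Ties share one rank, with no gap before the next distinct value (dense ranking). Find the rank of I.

4

Sorted (descending): 21, 20, 19, 17, 13, 10, 8, 8, 7, 3
The 2 values of 8 share dense rank 7.
Remaining distinct values take the next consecutive integers.
I has value 17 → rank 4.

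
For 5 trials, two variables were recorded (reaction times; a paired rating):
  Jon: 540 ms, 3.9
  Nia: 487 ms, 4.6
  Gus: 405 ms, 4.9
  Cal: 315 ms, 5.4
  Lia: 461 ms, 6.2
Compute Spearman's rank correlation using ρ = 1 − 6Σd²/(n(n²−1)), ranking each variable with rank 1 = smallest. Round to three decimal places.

-0.700

Ranks of variable 1: 5, 4, 2, 1, 3
Ranks of variable 2: 1, 2, 3, 4, 5
d = r₁ − r₂: 4, 2, -1, -3, -2
d²: 16, 4, 1, 9, 4; Σd² = 34
ρ = 1 − 6·34/(5·24) = 1 − 204/120 = -0.700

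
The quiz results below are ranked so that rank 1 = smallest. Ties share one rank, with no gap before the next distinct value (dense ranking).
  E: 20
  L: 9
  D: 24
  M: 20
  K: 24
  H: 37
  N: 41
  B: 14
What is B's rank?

Sorted (ascending): 9, 14, 20, 20, 24, 24, 37, 41
The 2 values of 20 share dense rank 3.
The 2 values of 24 share dense rank 4.
Remaining distinct values take the next consecutive integers.
B has value 14 → rank 2.

2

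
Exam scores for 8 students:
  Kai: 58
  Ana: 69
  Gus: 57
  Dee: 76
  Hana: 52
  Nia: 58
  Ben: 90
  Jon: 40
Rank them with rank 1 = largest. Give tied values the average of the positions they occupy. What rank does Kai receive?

Sorted (descending): 90, 76, 69, 58, 58, 57, 52, 40
The 2 values of 58 occupy positions 4–5 → average rank (4+5)/2 = 4.5.
Kai has value 58 → rank 4.5.

4.5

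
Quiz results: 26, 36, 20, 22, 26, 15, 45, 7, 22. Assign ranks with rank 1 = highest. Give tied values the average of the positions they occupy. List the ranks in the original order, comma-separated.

3.5, 2, 7, 5.5, 3.5, 8, 1, 9, 5.5

Sorted (descending): 45, 36, 26, 26, 22, 22, 20, 15, 7
The 2 values of 26 occupy positions 3–4 → average rank (3+4)/2 = 3.5.
The 2 values of 22 occupy positions 5–6 → average rank (5+6)/2 = 5.5.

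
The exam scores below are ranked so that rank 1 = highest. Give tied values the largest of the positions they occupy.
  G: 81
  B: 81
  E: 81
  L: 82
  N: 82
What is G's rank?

5

Sorted (descending): 82, 82, 81, 81, 81
The 2 values of 82 occupy positions 1–2 → each gets rank 2.
The 3 values of 81 occupy positions 3–5 → each gets rank 5.
G has value 81 → rank 5.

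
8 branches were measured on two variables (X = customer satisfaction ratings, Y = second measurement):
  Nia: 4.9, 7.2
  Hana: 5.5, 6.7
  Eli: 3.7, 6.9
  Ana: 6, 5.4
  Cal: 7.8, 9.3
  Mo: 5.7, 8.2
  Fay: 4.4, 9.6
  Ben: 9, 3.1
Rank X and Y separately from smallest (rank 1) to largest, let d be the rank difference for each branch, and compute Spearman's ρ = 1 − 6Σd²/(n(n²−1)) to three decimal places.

-0.381

Ranks of variable 1: 3, 4, 1, 6, 7, 5, 2, 8
Ranks of variable 2: 5, 3, 4, 2, 7, 6, 8, 1
d = r₁ − r₂: -2, 1, -3, 4, 0, -1, -6, 7
d²: 4, 1, 9, 16, 0, 1, 36, 49; Σd² = 116
ρ = 1 − 6·116/(8·63) = 1 − 696/504 = -0.381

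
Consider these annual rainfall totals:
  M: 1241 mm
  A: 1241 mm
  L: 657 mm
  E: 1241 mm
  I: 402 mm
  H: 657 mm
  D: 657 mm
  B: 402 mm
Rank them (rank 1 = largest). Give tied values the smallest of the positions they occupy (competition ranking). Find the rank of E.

Sorted (descending): 1241, 1241, 1241, 657, 657, 657, 402, 402
The 3 values of 1241 occupy positions 1–3 → each gets rank 1.
The 3 values of 657 occupy positions 4–6 → each gets rank 4.
The 2 values of 402 occupy positions 7–8 → each gets rank 7.
E has value 1241 mm → rank 1.

1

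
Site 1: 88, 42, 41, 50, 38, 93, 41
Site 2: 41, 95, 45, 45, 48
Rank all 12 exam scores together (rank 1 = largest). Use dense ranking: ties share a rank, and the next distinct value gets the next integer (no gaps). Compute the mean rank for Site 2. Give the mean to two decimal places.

Sorted (descending): 95, 93, 88, 50, 48, 45, 45, 42, 41, 41, 41, 38
The 2 values of 45 share dense rank 6.
The 3 values of 41 share dense rank 8.
Remaining distinct values take the next consecutive integers.
Site 2 values → pooled ranks: 41→8, 95→1, 45→6, 45→6, 48→5
Mean rank = (8 + 1 + 6 + 6 + 5) / 5 = 5.20

5.20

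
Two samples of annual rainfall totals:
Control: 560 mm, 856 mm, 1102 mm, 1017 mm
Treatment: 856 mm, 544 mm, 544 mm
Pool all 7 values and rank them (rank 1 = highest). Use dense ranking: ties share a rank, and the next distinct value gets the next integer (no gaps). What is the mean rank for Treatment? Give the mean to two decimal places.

Sorted (descending): 1102, 1017, 856, 856, 560, 544, 544
The 2 values of 856 share dense rank 3.
The 2 values of 544 share dense rank 5.
Remaining distinct values take the next consecutive integers.
Treatment values → pooled ranks: 856→3, 544→5, 544→5
Mean rank = (3 + 5 + 5) / 3 = 4.33

4.33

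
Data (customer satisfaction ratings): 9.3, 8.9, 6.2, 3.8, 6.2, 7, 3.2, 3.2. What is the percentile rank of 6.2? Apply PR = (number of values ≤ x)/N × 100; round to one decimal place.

62.5

N = 8.
Strictly below 6.2: 3. Equal to 6.2: 2.
PR = 5/8 × 100 = 62.5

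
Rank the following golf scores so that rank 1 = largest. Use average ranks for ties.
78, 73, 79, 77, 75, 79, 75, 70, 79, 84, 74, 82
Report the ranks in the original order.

6, 11, 4, 7, 8.5, 4, 8.5, 12, 4, 1, 10, 2

Sorted (descending): 84, 82, 79, 79, 79, 78, 77, 75, 75, 74, 73, 70
The 3 values of 79 occupy positions 3–5 → average rank 4.
The 2 values of 75 occupy positions 8–9 → average rank (8+9)/2 = 8.5.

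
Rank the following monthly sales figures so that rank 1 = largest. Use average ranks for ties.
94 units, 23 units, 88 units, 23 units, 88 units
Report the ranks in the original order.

1, 4.5, 2.5, 4.5, 2.5

Sorted (descending): 94, 88, 88, 23, 23
The 2 values of 88 occupy positions 2–3 → average rank (2+3)/2 = 2.5.
The 2 values of 23 occupy positions 4–5 → average rank (4+5)/2 = 4.5.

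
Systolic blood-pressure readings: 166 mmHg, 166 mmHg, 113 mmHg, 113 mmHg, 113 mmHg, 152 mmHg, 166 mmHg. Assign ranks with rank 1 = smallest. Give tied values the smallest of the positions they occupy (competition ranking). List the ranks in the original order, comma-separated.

Sorted (ascending): 113, 113, 113, 152, 166, 166, 166
The 3 values of 113 occupy positions 1–3 → each gets rank 1.
The 3 values of 166 occupy positions 5–7 → each gets rank 5.

5, 5, 1, 1, 1, 4, 5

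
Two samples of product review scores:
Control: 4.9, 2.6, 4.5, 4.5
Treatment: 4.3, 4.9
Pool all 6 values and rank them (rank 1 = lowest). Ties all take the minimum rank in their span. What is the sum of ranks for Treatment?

Sorted (ascending): 2.6, 4.3, 4.5, 4.5, 4.9, 4.9
The 2 values of 4.5 occupy positions 3–4 → each gets rank 3.
The 2 values of 4.9 occupy positions 5–6 → each gets rank 5.
Treatment values → pooled ranks: 4.3→2, 4.9→5
Rank sum = 2 + 5 = 7

7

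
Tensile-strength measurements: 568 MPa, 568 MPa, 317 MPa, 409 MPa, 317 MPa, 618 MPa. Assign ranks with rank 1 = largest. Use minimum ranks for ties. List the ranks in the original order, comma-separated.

2, 2, 5, 4, 5, 1

Sorted (descending): 618, 568, 568, 409, 317, 317
The 2 values of 568 occupy positions 2–3 → each gets rank 2.
The 2 values of 317 occupy positions 5–6 → each gets rank 5.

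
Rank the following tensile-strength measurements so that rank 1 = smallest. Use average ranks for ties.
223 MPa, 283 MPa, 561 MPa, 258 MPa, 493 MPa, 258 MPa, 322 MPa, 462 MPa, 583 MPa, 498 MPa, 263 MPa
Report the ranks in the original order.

Sorted (ascending): 223, 258, 258, 263, 283, 322, 462, 493, 498, 561, 583
The 2 values of 258 occupy positions 2–3 → average rank (2+3)/2 = 2.5.

1, 5, 10, 2.5, 8, 2.5, 6, 7, 11, 9, 4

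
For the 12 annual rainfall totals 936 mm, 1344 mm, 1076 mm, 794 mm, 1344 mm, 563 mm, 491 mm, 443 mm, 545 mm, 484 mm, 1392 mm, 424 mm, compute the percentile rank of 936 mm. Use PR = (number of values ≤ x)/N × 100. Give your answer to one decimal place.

66.7

N = 12.
Strictly below 936: 7. Equal to 936: 1.
PR = 8/12 × 100 = 66.7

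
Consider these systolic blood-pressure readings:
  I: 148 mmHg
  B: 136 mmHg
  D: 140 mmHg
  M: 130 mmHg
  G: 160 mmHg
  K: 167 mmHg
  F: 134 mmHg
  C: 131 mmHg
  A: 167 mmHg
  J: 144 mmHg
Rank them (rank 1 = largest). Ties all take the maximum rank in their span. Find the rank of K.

2

Sorted (descending): 167, 167, 160, 148, 144, 140, 136, 134, 131, 130
The 2 values of 167 occupy positions 1–2 → each gets rank 2.
K has value 167 mmHg → rank 2.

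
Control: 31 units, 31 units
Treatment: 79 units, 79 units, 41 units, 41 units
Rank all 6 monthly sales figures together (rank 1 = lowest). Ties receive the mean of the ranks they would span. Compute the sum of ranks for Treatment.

Sorted (ascending): 31, 31, 41, 41, 79, 79
The 2 values of 31 occupy positions 1–2 → average rank (1+2)/2 = 1.5.
The 2 values of 41 occupy positions 3–4 → average rank (3+4)/2 = 3.5.
The 2 values of 79 occupy positions 5–6 → average rank (5+6)/2 = 5.5.
Treatment values → pooled ranks: 79→5.5, 79→5.5, 41→3.5, 41→3.5
Rank sum = 5.5 + 5.5 + 3.5 + 3.5 = 18

18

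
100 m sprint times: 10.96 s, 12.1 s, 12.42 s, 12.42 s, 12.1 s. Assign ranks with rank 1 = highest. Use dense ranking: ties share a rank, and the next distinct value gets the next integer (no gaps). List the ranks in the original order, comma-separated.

3, 2, 1, 1, 2

Sorted (descending): 12.42, 12.42, 12.1, 12.1, 10.96
The 2 values of 12.42 share dense rank 1.
The 2 values of 12.1 share dense rank 2.
Remaining distinct values take the next consecutive integers.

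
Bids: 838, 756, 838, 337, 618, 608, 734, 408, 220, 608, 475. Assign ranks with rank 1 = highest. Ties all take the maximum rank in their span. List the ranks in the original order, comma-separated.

Sorted (descending): 838, 838, 756, 734, 618, 608, 608, 475, 408, 337, 220
The 2 values of 838 occupy positions 1–2 → each gets rank 2.
The 2 values of 608 occupy positions 6–7 → each gets rank 7.

2, 3, 2, 10, 5, 7, 4, 9, 11, 7, 8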